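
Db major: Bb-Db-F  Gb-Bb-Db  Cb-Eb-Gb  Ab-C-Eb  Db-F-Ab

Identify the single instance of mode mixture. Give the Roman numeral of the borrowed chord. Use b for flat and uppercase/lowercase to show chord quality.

bVII

In Db major the diatonic chords are Db, Ebm, Fm, Gb, Ab, Bbm, Cdim. Bb–Db–F = Bbm, Gb–Bb–Db = Gb, Ab–C–Eb = Ab and Db–F–Ab = Db are all diatonic. But Cb–Eb–Gb is foreign: the diatonic vii° on degree 7 is Cdim, whereas Cb comes from Db minor. It is labeled bVII.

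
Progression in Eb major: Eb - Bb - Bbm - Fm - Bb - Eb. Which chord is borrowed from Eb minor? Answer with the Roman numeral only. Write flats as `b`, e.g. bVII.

v

Eb major has the diatonic set Eb, Fm, Gm, Ab, Bb, Cm, Ddim. Of the given chords, Eb, Bb and Fm are diatonic. But Bbm (Bb–Db–F) is foreign: the diatonic V on degree 5 is Bb, whereas Bbm comes from Eb minor. It is labeled v.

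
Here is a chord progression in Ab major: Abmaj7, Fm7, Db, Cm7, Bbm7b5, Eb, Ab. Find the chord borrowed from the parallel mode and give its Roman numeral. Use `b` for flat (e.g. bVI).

iiø7

The diatonic triads in Ab major are Ab, Bbm, Cm, Db, Eb, Fm, Gdim. Of the given chords, Abmaj7, Fm7, Db, Cm7, Eb and Ab are diatonic. But Bbm7b5 (Bb–Db–Fb–Ab) is foreign: the diatonic ii on degree 2 is Bbm, whereas Bbm7b5 comes from Ab minor. It is labeled iiø7.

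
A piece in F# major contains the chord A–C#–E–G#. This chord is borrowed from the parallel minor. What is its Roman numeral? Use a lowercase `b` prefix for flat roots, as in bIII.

The root A is the lowered 3rd scale degree — diatonically F# major has A# there. Diatonically F# major has A#m (iii) on that degree; A–C#–E–G# is instead the major-seventh chord native to F# minor, so it takes the label bIIImaj7.

bIIImaj7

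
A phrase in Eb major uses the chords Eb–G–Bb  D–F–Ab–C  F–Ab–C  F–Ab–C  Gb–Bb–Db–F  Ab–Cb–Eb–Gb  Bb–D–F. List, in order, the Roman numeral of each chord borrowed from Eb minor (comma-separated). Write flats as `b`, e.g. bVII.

bIIImaj7, iv7

In Eb major the diatonic chords are Eb, Fm, Gm, Ab, Bb, Cm, Ddim. Of the given chords, Eb–G–Bb = Eb, D–F–Ab–C = Dm7b5, F–Ab–C = Fm and Bb–D–F = Bb are diatonic. But Gb–Bb–Db–F is foreign: the diatonic iii on degree 3 is Gm, whereas Gbmaj7 comes from Eb minor. It is labeled bIIImaj7. But Ab–Cb–Eb–Gb is foreign: the diatonic IV on degree 4 is Ab, whereas Abm7 comes from Eb minor. It is labeled iv7.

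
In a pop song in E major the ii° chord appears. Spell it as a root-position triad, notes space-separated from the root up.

The root, F#, is scale degree 2 — the same note in E major and E minor; only the chord quality changes. Building the diminished chord from the parallel minor on F#: F#–A–C.

F# A C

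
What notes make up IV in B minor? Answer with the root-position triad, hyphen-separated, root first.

E-G#-B

IV is built on scale degree 4, which is E in both B minor and its parallel. In B major the chord on E is E–G#–B.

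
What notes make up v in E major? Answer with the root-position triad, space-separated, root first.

The root, B, is scale degree 5 — the same note in E major and E minor; only the chord quality changes. Building the minor chord from the parallel minor on B: B–D–F#.

B D F#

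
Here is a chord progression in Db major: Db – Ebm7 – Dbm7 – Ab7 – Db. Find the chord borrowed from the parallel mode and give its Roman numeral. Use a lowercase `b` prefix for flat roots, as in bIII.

In Db major the diatonic chords are Db, Ebm, Fm, Gb, Ab, Bbm, Cdim. Of the given chords, Db, Ebm7 and Ab7 are diatonic. But Dbm7 (Db–Fb–Ab–Cb) is foreign: the diatonic I on degree 1 is Db, whereas Dbm7 comes from Db minor. It is labeled i7.

i7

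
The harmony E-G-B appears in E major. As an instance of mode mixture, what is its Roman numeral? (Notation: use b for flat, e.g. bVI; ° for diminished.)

i

The root E is the diatonic 1st degree of E major; the borrowing shows in the chord quality. Diatonically E major has E (I) on that degree; E–G–B is instead the minor chord native to E minor, so it takes the label i.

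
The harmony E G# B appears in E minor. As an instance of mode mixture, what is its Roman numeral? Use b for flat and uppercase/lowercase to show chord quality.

I

The root E is the diatonic 1st degree of E minor; the borrowing shows in the chord quality. Diatonically E minor has Em (i) on that degree; E–G#–B is instead the major chord native to E major, so it takes the label I.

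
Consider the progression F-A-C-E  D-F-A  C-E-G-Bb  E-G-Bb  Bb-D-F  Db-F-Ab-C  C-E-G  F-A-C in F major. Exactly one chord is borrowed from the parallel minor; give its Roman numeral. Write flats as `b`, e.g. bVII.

The diatonic triads in F major are F, Gm, Am, Bb, C, Dm, Edim. F–A–C–E = Fmaj7, D–F–A = Dm, C–E–G–Bb = C7, E–G–Bb = Edim, Bb–D–F = Bb, C–E–G = C and F–A–C = F are all diatonic. But Db–F–Ab–C is foreign: the diatonic vi on degree 6 is Dm, whereas Dbmaj7 comes from F minor. It is labeled bVImaj7.

bVImaj7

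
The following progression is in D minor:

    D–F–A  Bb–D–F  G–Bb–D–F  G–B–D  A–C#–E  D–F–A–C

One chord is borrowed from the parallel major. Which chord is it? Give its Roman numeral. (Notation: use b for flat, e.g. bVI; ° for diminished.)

IV

The diatonic triads in D minor (with V from harmonic minor) are Dm, Edim, F, Gm, A, Bb, C. D–F–A = Dm, Bb–D–F = Bb, G–Bb–D–F = Gm7, A–C#–E = A and D–F–A–C = Dm7 are all diatonic. G–B–D doesn't fit — on degree 4 D minor would have Gm (iv). G is the degree-4 chord of D major, so it is the borrowed IV.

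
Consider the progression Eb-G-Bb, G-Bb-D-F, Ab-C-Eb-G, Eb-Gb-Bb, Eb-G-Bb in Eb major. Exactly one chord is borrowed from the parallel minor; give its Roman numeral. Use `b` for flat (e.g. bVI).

i

Eb major has the diatonic set Eb, Fm, Gm, Ab, Bb, Cm, Ddim. Eb–G–Bb = Eb, G–Bb–D–F = Gm7 and Ab–C–Eb–G = Abmaj7 all belong to that set. Eb–Gb–Bb doesn't fit — on degree 1 Eb major would have Eb (I). Ebm is the degree-1 chord of Eb minor, so it is the borrowed i.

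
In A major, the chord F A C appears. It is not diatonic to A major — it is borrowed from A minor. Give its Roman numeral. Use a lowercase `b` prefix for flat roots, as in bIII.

F is the lowered form of scale degree 6 in A major (the diatonic degree 6 is F#). F–A–C is a major chord — the form found in A minor, not the diatonic vi (F#m). Borrowed into A major it is written bVI.

bVI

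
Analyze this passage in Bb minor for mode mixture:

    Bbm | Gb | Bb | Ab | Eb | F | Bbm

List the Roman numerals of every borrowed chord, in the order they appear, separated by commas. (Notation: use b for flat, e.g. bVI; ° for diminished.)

Bb minor has the diatonic set Bbm, Cdim, Db, Ebm, F, Gb, Ab (with V from harmonic minor). Bbm, Gb, Ab and F are all diatonic. But Bb (Bb–D–F) is foreign: the diatonic i on degree 1 is Bbm, whereas Bb comes from Bb major. It is labeled I. But Eb (Eb–G–Bb) is foreign: the diatonic iv on degree 4 is Ebm, whereas Eb comes from Bb major. It is labeled IV.

I, IV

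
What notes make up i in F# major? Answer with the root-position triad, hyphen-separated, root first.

i is built on scale degree 1, which is F# in both F# major and its parallel. In F# minor the chord on F# is F#–A–C#.

F#-A-C#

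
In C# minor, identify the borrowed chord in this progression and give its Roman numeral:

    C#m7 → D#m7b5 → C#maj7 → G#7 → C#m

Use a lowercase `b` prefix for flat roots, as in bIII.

In C# minor (with V from harmonic minor) the diatonic chords are C#m, D#dim, E, F#m, G#, A, B. C#m7, D#m7b5, G#7 and C#m all belong to that set. C#maj7 (C#–E#–G#–B#) is not: scale degree 1 in C# minor carries C#m (i). In C# major the chord on that degree is C#maj7, so here it functions as Imaj7, borrowed from the parallel major.

Imaj7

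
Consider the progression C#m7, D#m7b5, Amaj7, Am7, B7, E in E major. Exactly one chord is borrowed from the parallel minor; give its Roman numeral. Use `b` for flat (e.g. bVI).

iv7

The diatonic triads in E major are E, F#m, G#m, A, B, C#m, D#dim. C#m7, D#m7b5, Amaj7, B7 and E all belong to that set. Am7 (A–C–E–G) doesn't fit — on degree 4 E major would have A (IV). Am7 is the degree-4 chord of E minor, so it is the borrowed iv7.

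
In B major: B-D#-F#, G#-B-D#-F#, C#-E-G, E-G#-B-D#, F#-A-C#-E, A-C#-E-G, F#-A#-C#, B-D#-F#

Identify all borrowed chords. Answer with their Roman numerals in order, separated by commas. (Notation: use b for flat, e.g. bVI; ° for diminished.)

ii°, v7, bVII7

In B major the diatonic chords are B, C#m, D#m, E, F#, G#m, A#dim. B–D#–F# = B, G#–B–D#–F# = G#m7, E–G#–B–D# = Emaj7 and F#–A#–C# = F# all belong to that set. But C#–E–G is foreign: the diatonic ii on degree 2 is C#m, whereas C#dim comes from B minor. It is labeled ii°. F#–A–C#–E doesn't fit — on degree 5 B major would have F# (V). F#m7 is the degree-5 chord of B minor, so it is the borrowed v7. A–C#–E–G doesn't fit — on degree 7 B major would have A#dim (vii°). A7 is the degree-7 chord of B minor, so it is the borrowed bVII7.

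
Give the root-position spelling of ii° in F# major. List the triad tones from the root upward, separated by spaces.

The root, G#, is scale degree 2 — the same note in F# major and F# minor; only the chord quality changes. In F# minor the chord on G# is G#–B–D.

G# B D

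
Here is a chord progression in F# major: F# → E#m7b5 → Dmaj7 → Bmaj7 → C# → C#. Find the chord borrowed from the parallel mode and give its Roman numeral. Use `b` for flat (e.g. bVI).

In F# major the diatonic chords are F#, G#m, A#m, B, C#, D#m, E#dim. F#, E#m7b5, Bmaj7 and C# all belong to that set. Dmaj7 (D–F#–A–C#) is not: scale degree 6 in F# major carries D#m (vi). In F# minor the chord on that degree is Dmaj7, so here it functions as bVImaj7, borrowed from the parallel minor.

bVImaj7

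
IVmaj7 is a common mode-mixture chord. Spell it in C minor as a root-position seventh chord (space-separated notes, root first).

The root, F, is scale degree 4 — the same note in C minor and C major; only the chord quality changes. Stacking thirds in C major on F gives F–A–C–E.

F A C E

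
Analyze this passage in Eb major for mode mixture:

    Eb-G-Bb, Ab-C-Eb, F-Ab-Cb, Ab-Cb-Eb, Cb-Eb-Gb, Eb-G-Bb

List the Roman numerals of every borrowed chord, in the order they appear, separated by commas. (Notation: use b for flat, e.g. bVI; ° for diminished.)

In Eb major the diatonic chords are Eb, Fm, Gm, Ab, Bb, Cm, Ddim. Eb–G–Bb = Eb and Ab–C–Eb = Ab both belong to that set. But F–Ab–Cb is foreign: the diatonic ii on degree 2 is Fm, whereas Fdim comes from Eb minor. It is labeled ii°. But Ab–Cb–Eb is foreign: the diatonic IV on degree 4 is Ab, whereas Abm comes from Eb minor. It is labeled iv. Cb–Eb–Gb is not: scale degree 6 in Eb major carries Cm (vi). In Eb minor the chord on that degree is Cb, so here it functions as bVI, borrowed from the parallel minor.

ii°, iv, bVI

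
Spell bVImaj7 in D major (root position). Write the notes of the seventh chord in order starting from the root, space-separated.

Bb D F A

bVImaj7 is built on the lowered scale degree 6. In D major degree 6 is B; lowered it becomes Bb. In D minor the chord on Bb is Bb–D–F–A.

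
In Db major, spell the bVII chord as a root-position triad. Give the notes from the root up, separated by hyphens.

bVII is built on the lowered scale degree 7. In Db major degree 7 is C; lowered it becomes Cb. Building the major chord from the parallel minor on Cb: Cb–Eb–Gb.

Cb-Eb-Gb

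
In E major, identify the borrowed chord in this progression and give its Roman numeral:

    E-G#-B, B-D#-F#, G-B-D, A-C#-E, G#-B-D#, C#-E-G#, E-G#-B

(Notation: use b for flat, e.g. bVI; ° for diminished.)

In E major the diatonic chords are E, F#m, G#m, A, B, C#m, D#dim. E–G#–B = E, B–D#–F# = B, A–C#–E = A, G#–B–D# = G#m and C#–E–G# = C#m all belong to that set. But G–B–D is foreign: the diatonic iii on degree 3 is G#m, whereas G comes from E minor. It is labeled bIII.

bIII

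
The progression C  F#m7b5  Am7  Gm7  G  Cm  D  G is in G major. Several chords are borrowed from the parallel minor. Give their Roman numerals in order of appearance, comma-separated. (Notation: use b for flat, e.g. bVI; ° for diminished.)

i7, iv

In G major the diatonic chords are G, Am, Bm, C, D, Em, F#dim. C, F#m7b5, Am7, G and D all belong to that set. Gm7 (G–Bb–D–F) is not: scale degree 1 in G major carries G (I). In G minor the chord on that degree is Gm7, so here it functions as i7, borrowed from the parallel minor. Cm (C–Eb–G) is not: scale degree 4 in G major carries C (IV). In G minor the chord on that degree is Cm, so here it functions as iv, borrowed from the parallel minor.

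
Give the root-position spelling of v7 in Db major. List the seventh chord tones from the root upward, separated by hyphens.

Ab-Cb-Eb-Gb

The root, Ab, is scale degree 5 — the same note in Db major and Db minor; only the chord quality changes. Stacking thirds in Db minor on Ab gives Ab–Cb–Eb–Gb.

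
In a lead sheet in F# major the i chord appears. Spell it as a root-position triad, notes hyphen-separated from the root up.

The root, F#, is scale degree 1 — the same note in F# major and F# minor; only the chord quality changes. Stacking thirds in F# minor on F# gives F#–A–C#.

F#-A-C#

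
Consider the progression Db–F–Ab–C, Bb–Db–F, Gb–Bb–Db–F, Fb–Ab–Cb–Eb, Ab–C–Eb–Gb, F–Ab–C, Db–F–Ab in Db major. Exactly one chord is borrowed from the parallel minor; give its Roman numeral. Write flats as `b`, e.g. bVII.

Db major has the diatonic set Db, Ebm, Fm, Gb, Ab, Bbm, Cdim. Db–F–Ab–C = Dbmaj7, Bb–Db–F = Bbm, Gb–Bb–Db–F = Gbmaj7, Ab–C–Eb–Gb = Ab7, F–Ab–C = Fm and Db–F–Ab = Db are all diatonic. Fb–Ab–Cb–Eb is not: scale degree 3 in Db major carries Fm (iii). In Db minor the chord on that degree is Fbmaj7, so here it functions as bIIImaj7, borrowed from the parallel minor.

bIIImaj7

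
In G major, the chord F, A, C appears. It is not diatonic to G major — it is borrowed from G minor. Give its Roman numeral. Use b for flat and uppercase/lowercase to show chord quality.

bVII

In G major scale degree 7 is F#; F is its lowered form, from G minor. F–A–C is a major chord — the form found in G minor, not the diatonic vii° (F#dim). Borrowed into G major it is written bVII.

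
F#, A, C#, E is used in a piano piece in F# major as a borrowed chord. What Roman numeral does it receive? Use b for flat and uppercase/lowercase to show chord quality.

i7

The root F# is the diatonic 1st degree of F# major; the borrowing shows in the chord quality. Diatonically F# major has F# (I) on that degree; F#–A–C#–E is instead the minor-seventh chord native to F# minor, so it takes the label i7.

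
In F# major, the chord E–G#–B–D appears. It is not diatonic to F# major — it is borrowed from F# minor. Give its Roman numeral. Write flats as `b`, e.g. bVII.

In F# major scale degree 7 is E#; E is its lowered form, from F# minor. E–G#–B–D is a dominant-seventh chord — the form found in F# minor, not the diatonic vii° (E#dim). Borrowed into F# major it is written bVII7.

bVII7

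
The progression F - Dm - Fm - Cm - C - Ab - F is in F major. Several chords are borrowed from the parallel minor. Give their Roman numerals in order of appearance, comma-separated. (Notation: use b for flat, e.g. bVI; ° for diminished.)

i, v, bIII

In F major the diatonic chords are F, Gm, Am, Bb, C, Dm, Edim. F, Dm and C all belong to that set. But Fm (F–Ab–C) is foreign: the diatonic I on degree 1 is F, whereas Fm comes from F minor. It is labeled i. But Cm (C–Eb–G) is foreign: the diatonic V on degree 5 is C, whereas Cm comes from F minor. It is labeled v. Ab (Ab–C–Eb) doesn't fit — on degree 3 F major would have Am (iii). Ab is the degree-3 chord of F minor, so it is the borrowed bIII.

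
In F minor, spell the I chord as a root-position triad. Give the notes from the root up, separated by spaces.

I is built on scale degree 1, which is F in both F minor and its parallel. Stacking thirds in F major on F gives F–A–C.

F A C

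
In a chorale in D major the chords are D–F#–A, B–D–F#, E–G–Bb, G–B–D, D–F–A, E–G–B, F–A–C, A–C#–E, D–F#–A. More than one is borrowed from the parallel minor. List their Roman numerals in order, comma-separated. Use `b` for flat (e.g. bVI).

The diatonic triads in D major are D, Em, F#m, G, A, Bm, C#dim. D–F#–A = D, B–D–F# = Bm, G–B–D = G, E–G–B = Em and A–C#–E = A all belong to that set. E–G–Bb is not: scale degree 2 in D major carries Em (ii). In D minor the chord on that degree is Edim, so here it functions as ii°, borrowed from the parallel minor. D–F–A doesn't fit — on degree 1 D major would have D (I). Dm is the degree-1 chord of D minor, so it is the borrowed i. But F–A–C is foreign: the diatonic iii on degree 3 is F#m, whereas F comes from D minor. It is labeled bIII.

ii°, i, bIII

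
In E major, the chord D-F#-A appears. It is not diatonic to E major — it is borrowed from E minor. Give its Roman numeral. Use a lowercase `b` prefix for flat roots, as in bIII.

The root D is the lowered 7th scale degree — diatonically E major has D# there. Diatonically E major has D#dim (vii°) on that degree; D–F#–A is instead the major chord native to E minor, so it takes the label bVII.

bVII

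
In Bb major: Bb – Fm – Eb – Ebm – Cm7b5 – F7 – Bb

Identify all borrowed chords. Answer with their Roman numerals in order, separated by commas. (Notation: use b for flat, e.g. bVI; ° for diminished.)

The diatonic triads in Bb major are Bb, Cm, Dm, Eb, F, Gm, Adim. Bb, Eb and F7 all belong to that set. Fm (F–Ab–C) is not: scale degree 5 in Bb major carries F (V). In Bb minor the chord on that degree is Fm, so here it functions as v, borrowed from the parallel minor. Ebm (Eb–Gb–Bb) doesn't fit — on degree 4 Bb major would have Eb (IV). Ebm is the degree-4 chord of Bb minor, so it is the borrowed iv. Cm7b5 (C–Eb–Gb–Bb) is not: scale degree 2 in Bb major carries Cm (ii). In Bb minor the chord on that degree is Cm7b5, so here it functions as iiø7, borrowed from the parallel minor.

v, iv, iiø7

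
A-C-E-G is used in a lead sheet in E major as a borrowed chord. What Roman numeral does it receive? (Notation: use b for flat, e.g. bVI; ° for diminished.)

iv7

The root A is the diatonic 4th degree of E major; the borrowing shows in the chord quality. The diatonic chord on degree 4 would be A (IV), but A–C–E–G is the minor-seventh chord from E minor. As a borrowed chord it is labeled iv7.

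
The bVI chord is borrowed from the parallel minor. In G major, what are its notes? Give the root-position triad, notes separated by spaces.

Eb G Bb

bVI is built on the lowered scale degree 6. In G major degree 6 is E; lowered it becomes Eb. Building the major chord from the parallel minor on Eb: Eb–G–Bb.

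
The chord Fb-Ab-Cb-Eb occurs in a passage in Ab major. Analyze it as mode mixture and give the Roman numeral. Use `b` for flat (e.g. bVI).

In Ab major scale degree 6 is F; Fb is its lowered form, from Ab minor. Diatonically Ab major has Fm (vi) on that degree; Fb–Ab–Cb–Eb is instead the major-seventh chord native to Ab minor, so it takes the label bVImaj7.

bVImaj7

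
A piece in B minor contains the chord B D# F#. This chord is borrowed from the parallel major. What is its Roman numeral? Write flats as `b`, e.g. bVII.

I

B is scale degree 1 in B minor. The diatonic chord on degree 1 would be Bm (i), but B–D#–F# is the major chord from B major. As a borrowed chord it is labeled I.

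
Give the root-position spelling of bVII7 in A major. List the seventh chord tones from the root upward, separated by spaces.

bVII7 is built on the lowered scale degree 7. In A major degree 7 is G#; lowered it becomes G. Building the dominant-seventh chord from the parallel minor on G: G–B–D–F.

G B D F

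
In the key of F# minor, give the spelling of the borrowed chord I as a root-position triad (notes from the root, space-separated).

The root, F#, is scale degree 1 — the same note in F# minor and F# major; only the chord quality changes. Stacking thirds in F# major on F# gives F#–A#–C#.

F# A# C#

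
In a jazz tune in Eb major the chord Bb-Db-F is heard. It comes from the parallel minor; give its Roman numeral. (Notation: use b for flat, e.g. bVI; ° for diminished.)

Bb is scale degree 5 in Eb major. Bb–Db–F is a minor chord — the form found in Eb minor, not the diatonic V (Bb). Borrowed into Eb major it is written v.

v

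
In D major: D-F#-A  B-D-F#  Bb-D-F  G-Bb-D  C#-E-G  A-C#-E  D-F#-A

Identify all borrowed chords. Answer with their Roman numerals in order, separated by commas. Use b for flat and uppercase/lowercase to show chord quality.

bVI, iv

The diatonic triads in D major are D, Em, F#m, G, A, Bm, C#dim. Of the given chords, D–F#–A = D, B–D–F# = Bm, C#–E–G = C#dim and A–C#–E = A are diatonic. Bb–D–F doesn't fit — on degree 6 D major would have Bm (vi). Bb is the degree-6 chord of D minor, so it is the borrowed bVI. But G–Bb–D is foreign: the diatonic IV on degree 4 is G, whereas Gm comes from D minor. It is labeled iv.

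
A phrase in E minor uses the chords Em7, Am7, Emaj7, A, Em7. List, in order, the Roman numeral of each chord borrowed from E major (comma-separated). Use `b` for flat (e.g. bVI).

E minor has the diatonic set Em, F#dim, G, Am, B, C, D (with V from harmonic minor). Em7 and Am7 are both diatonic. Emaj7 (E–G#–B–D#) doesn't fit — on degree 1 E minor would have Em (i). Emaj7 is the degree-1 chord of E major, so it is the borrowed Imaj7. But A (A–C#–E) is foreign: the diatonic iv on degree 4 is Am, whereas A comes from E major. It is labeled IV.

Imaj7, IV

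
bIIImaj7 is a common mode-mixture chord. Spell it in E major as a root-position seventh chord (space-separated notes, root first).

G B D F#

The root of bIIImaj7 is the lowered 3rd degree: G# becomes G. In E minor the chord on G is G–B–D–F#.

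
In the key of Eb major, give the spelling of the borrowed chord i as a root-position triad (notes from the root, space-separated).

Eb Gb Bb

The root, Eb, is scale degree 1 — the same note in Eb major and Eb minor; only the chord quality changes. In Eb minor the chord on Eb is Eb–Gb–Bb.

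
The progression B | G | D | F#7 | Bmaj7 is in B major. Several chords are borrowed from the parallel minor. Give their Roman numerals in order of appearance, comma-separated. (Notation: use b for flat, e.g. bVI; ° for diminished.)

The diatonic triads in B major are B, C#m, D#m, E, F#, G#m, A#dim. Of the given chords, B, F#7 and Bmaj7 are diatonic. G (G–B–D) is not: scale degree 6 in B major carries G#m (vi). In B minor the chord on that degree is G, so here it functions as bVI, borrowed from the parallel minor. D (D–F#–A) doesn't fit — on degree 3 B major would have D#m (iii). D is the degree-3 chord of B minor, so it is the borrowed bIII.

bVI, bIII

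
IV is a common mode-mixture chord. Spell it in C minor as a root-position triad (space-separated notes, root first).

F A C

IV is built on scale degree 4, which is F in both C minor and its parallel. Stacking thirds in C major on F gives F–A–C.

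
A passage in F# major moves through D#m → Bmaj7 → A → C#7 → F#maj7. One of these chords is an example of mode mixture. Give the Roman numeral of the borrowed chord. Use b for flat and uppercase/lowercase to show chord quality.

bIII

In F# major the diatonic chords are F#, G#m, A#m, B, C#, D#m, E#dim. Of the given chords, D#m, Bmaj7, C#7 and F#maj7 are diatonic. A (A–C#–E) is not: scale degree 3 in F# major carries A#m (iii). In F# minor the chord on that degree is A, so here it functions as bIII, borrowed from the parallel minor.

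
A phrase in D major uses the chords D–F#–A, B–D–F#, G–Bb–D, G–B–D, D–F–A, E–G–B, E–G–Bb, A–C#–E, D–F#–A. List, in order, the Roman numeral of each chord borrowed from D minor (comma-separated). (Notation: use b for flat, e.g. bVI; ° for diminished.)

In D major the diatonic chords are D, Em, F#m, G, A, Bm, C#dim. D–F#–A = D, B–D–F# = Bm, G–B–D = G, E–G–B = Em and A–C#–E = A all belong to that set. G–Bb–D is not: scale degree 4 in D major carries G (IV). In D minor the chord on that degree is Gm, so here it functions as iv, borrowed from the parallel minor. D–F–A doesn't fit — on degree 1 D major would have D (I). Dm is the degree-1 chord of D minor, so it is the borrowed i. E–G–Bb is not: scale degree 2 in D major carries Em (ii). In D minor the chord on that degree is Edim, so here it functions as ii°, borrowed from the parallel minor.

iv, i, ii°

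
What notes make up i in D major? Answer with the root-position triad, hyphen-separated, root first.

D-F-A

The root, D, is scale degree 1 — the same note in D major and D minor; only the chord quality changes. Stacking thirds in D minor on D gives D–F–A.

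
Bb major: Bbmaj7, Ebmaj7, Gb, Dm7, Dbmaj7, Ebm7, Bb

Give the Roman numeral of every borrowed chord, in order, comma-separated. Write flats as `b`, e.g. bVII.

bVI, bIIImaj7, iv7

Bb major has the diatonic set Bb, Cm, Dm, Eb, F, Gm, Adim. Bbmaj7, Ebmaj7, Dm7 and Bb are all diatonic. Gb (Gb–Bb–Db) doesn't fit — on degree 6 Bb major would have Gm (vi). Gb is the degree-6 chord of Bb minor, so it is the borrowed bVI. But Dbmaj7 (Db–F–Ab–C) is foreign: the diatonic iii on degree 3 is Dm, whereas Dbmaj7 comes from Bb minor. It is labeled bIIImaj7. Ebm7 (Eb–Gb–Bb–Db) doesn't fit — on degree 4 Bb major would have Eb (IV). Ebm7 is the degree-4 chord of Bb minor, so it is the borrowed iv7.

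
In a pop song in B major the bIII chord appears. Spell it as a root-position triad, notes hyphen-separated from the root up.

Scale degree 3 in B major is D#. bIII uses the lowered form, D, taken from B minor. Building the major chord from the parallel minor on D: D–F#–A.

D-F#-A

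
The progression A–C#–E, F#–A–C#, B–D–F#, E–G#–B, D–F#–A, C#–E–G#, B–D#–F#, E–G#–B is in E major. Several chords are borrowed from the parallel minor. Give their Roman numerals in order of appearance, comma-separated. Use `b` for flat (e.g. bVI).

v, bVII

In E major the diatonic chords are E, F#m, G#m, A, B, C#m, D#dim. Of the given chords, A–C#–E = A, F#–A–C# = F#m, E–G#–B = E, C#–E–G# = C#m and B–D#–F# = B are diatonic. B–D–F# doesn't fit — on degree 5 E major would have B (V). Bm is the degree-5 chord of E minor, so it is the borrowed v. But D–F#–A is foreign: the diatonic vii° on degree 7 is D#dim, whereas D comes from E minor. It is labeled bVII.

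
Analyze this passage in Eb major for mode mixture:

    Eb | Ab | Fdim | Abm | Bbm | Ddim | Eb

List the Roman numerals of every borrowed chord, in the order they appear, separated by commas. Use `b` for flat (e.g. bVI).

ii°, iv, v

The diatonic triads in Eb major are Eb, Fm, Gm, Ab, Bb, Cm, Ddim. Eb, Ab and Ddim all belong to that set. But Fdim (F–Ab–Cb) is foreign: the diatonic ii on degree 2 is Fm, whereas Fdim comes from Eb minor. It is labeled ii°. Abm (Ab–Cb–Eb) is not: scale degree 4 in Eb major carries Ab (IV). In Eb minor the chord on that degree is Abm, so here it functions as iv, borrowed from the parallel minor. Bbm (Bb–Db–F) doesn't fit — on degree 5 Eb major would have Bb (V). Bbm is the degree-5 chord of Eb minor, so it is the borrowed v.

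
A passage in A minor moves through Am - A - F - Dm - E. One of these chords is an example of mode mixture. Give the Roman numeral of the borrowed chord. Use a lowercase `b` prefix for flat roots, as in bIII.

I

The diatonic triads in A minor (with V from harmonic minor) are Am, Bdim, C, Dm, E, F, G. Of the given chords, Am, F, Dm and E are diatonic. A (A–C#–E) is not: scale degree 1 in A minor carries Am (i). In A major the chord on that degree is A, so here it functions as I, borrowed from the parallel major.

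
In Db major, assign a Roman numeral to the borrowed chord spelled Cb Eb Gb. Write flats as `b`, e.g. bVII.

bVII

The root Cb is the lowered 7th scale degree — diatonically Db major has C there. Cb–Eb–Gb is a major chord — the form found in Db minor, not the diatonic vii° (Cdim). Borrowed into Db major it is written bVII.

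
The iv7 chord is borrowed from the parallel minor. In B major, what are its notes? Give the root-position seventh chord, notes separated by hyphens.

The root, E, is scale degree 4 — the same note in B major and B minor; only the chord quality changes. Stacking thirds in B minor on E gives E–G–B–D.

E-G-B-D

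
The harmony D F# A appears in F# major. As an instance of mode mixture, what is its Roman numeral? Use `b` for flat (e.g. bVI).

The root D is the lowered 6th scale degree — diatonically F# major has D# there. Diatonically F# major has D#m (vi) on that degree; D–F#–A is instead the major chord native to F# minor, so it takes the label bVI.

bVI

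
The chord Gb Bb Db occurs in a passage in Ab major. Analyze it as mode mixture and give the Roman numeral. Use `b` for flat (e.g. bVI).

The root Gb is the lowered 7th scale degree — diatonically Ab major has G there. The diatonic chord on degree 7 would be Gdim (vii°), but Gb–Bb–Db is the major chord from Ab minor. As a borrowed chord it is labeled bVII.

bVII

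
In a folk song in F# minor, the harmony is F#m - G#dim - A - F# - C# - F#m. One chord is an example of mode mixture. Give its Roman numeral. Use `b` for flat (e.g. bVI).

I

In F# minor (with V from harmonic minor) the diatonic chords are F#m, G#dim, A, Bm, C#, D, E. F#m, G#dim, A and C# all belong to that set. F# (F#–A#–C#) doesn't fit — on degree 1 F# minor would have F#m (i). F# is the degree-1 chord of F# major, so it is the borrowed I.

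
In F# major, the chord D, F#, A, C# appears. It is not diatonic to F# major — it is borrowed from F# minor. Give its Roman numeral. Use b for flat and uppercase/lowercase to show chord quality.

In F# major scale degree 6 is D#; D is its lowered form, from F# minor. The diatonic chord on degree 6 would be D#m (vi), but D–F#–A–C# is the major-seventh chord from F# minor. As a borrowed chord it is labeled bVImaj7.

bVImaj7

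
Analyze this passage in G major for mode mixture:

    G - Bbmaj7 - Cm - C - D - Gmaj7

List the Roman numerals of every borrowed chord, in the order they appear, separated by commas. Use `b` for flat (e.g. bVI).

G major has the diatonic set G, Am, Bm, C, D, Em, F#dim. Of the given chords, G, C, D and Gmaj7 are diatonic. Bbmaj7 (Bb–D–F–A) is not: scale degree 3 in G major carries Bm (iii). In G minor the chord on that degree is Bbmaj7, so here it functions as bIIImaj7, borrowed from the parallel minor. Cm (C–Eb–G) is not: scale degree 4 in G major carries C (IV). In G minor the chord on that degree is Cm, so here it functions as iv, borrowed from the parallel minor.

bIIImaj7, iv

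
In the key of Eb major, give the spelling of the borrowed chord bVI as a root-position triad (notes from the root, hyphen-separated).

bVI is built on the lowered scale degree 6. In Eb major degree 6 is C; lowered it becomes Cb. In Eb minor the chord on Cb is Cb–Eb–Gb.

Cb-Eb-Gb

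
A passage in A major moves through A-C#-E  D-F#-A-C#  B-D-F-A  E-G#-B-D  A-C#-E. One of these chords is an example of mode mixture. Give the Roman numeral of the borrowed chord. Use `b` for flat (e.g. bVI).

A major has the diatonic set A, Bm, C#m, D, E, F#m, G#dim. A–C#–E = A, D–F#–A–C# = Dmaj7 and E–G#–B–D = E7 all belong to that set. But B–D–F–A is foreign: the diatonic ii on degree 2 is Bm, whereas Bm7b5 comes from A minor. It is labeled iiø7.

iiø7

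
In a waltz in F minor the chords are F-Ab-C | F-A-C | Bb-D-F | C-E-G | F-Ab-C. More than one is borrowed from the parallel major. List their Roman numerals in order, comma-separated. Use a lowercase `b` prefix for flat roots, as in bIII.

In F minor (with V from harmonic minor) the diatonic chords are Fm, Gdim, Ab, Bbm, C, Db, Eb. Of the given chords, F–Ab–C = Fm and C–E–G = C are diatonic. F–A–C is not: scale degree 1 in F minor carries Fm (i). In F major the chord on that degree is F, so here it functions as I, borrowed from the parallel major. But Bb–D–F is foreign: the diatonic iv on degree 4 is Bbm, whereas Bb comes from F major. It is labeled IV.

I, IV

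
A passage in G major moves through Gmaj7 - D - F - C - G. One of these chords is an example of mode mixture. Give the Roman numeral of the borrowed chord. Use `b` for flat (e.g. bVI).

In G major the diatonic chords are G, Am, Bm, C, D, Em, F#dim. Gmaj7, D, C and G are all diatonic. F (F–A–C) doesn't fit — on degree 7 G major would have F#dim (vii°). F is the degree-7 chord of G minor, so it is the borrowed bVII.

bVII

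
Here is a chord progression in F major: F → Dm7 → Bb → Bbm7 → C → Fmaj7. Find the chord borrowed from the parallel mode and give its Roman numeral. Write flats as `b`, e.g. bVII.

iv7

In F major the diatonic chords are F, Gm, Am, Bb, C, Dm, Edim. F, Dm7, Bb, C and Fmaj7 are all diatonic. Bbm7 (Bb–Db–F–Ab) is not: scale degree 4 in F major carries Bb (IV). In F minor the chord on that degree is Bbm7, so here it functions as iv7, borrowed from the parallel minor.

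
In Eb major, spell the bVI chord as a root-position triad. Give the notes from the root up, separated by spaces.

Cb Eb Gb

bVI is built on the lowered scale degree 6. In Eb major degree 6 is C; lowered it becomes Cb. In Eb minor the chord on Cb is Cb–Eb–Gb.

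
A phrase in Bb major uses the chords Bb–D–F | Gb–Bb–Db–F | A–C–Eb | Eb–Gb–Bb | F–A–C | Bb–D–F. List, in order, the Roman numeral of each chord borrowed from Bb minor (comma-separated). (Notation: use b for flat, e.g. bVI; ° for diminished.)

bVImaj7, iv

Bb major has the diatonic set Bb, Cm, Dm, Eb, F, Gm, Adim. Of the given chords, Bb–D–F = Bb, A–C–Eb = Adim and F–A–C = F are diatonic. Gb–Bb–Db–F is not: scale degree 6 in Bb major carries Gm (vi). In Bb minor the chord on that degree is Gbmaj7, so here it functions as bVImaj7, borrowed from the parallel minor. Eb–Gb–Bb doesn't fit — on degree 4 Bb major would have Eb (IV). Ebm is the degree-4 chord of Bb minor, so it is the borrowed iv.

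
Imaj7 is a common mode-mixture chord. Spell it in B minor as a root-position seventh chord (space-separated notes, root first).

The root, B, is scale degree 1 — the same note in B minor and B major; only the chord quality changes. Stacking thirds in B major on B gives B–D#–F#–A#.

B D# F# A#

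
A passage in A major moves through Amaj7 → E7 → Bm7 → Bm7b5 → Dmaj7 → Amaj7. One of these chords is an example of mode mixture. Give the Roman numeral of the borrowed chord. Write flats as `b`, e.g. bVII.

In A major the diatonic chords are A, Bm, C#m, D, E, F#m, G#dim. Of the given chords, Amaj7, E7, Bm7 and Dmaj7 are diatonic. Bm7b5 (B–D–F–A) is not: scale degree 2 in A major carries Bm (ii). In A minor the chord on that degree is Bm7b5, so here it functions as iiø7, borrowed from the parallel minor.

iiø7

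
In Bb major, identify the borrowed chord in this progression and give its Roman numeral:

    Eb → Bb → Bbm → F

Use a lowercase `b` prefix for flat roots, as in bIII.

i

The diatonic triads in Bb major are Bb, Cm, Dm, Eb, F, Gm, Adim. Of the given chords, Eb, Bb and F are diatonic. Bbm (Bb–Db–F) is not: scale degree 1 in Bb major carries Bb (I). In Bb minor the chord on that degree is Bbm, so here it functions as i, borrowed from the parallel minor.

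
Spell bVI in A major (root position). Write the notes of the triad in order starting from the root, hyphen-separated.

Scale degree 6 in A major is F#. bVI uses the lowered form, F, taken from A minor. Stacking thirds in A minor on F gives F–A–C.

F-A-C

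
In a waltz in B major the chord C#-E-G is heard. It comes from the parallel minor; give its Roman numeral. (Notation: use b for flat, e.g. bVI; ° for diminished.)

ii°

C# is scale degree 2 in B major. C#–E–G is a diminished chord — the form found in B minor, not the diatonic ii (C#m). Borrowed into B major it is written ii°.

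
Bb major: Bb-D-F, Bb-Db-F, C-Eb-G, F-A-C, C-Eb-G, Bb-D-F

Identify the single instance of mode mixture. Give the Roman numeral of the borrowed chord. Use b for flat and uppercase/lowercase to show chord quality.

The diatonic triads in Bb major are Bb, Cm, Dm, Eb, F, Gm, Adim. Bb–D–F = Bb, C–Eb–G = Cm and F–A–C = F are all diatonic. But Bb–Db–F is foreign: the diatonic I on degree 1 is Bb, whereas Bbm comes from Bb minor. It is labeled i.

i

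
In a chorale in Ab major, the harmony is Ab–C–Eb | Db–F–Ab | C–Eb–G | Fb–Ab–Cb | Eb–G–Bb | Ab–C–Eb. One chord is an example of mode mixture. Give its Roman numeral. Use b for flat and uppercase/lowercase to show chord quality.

bVI

In Ab major the diatonic chords are Ab, Bbm, Cm, Db, Eb, Fm, Gdim. Of the given chords, Ab–C–Eb = Ab, Db–F–Ab = Db, C–Eb–G = Cm and Eb–G–Bb = Eb are diatonic. But Fb–Ab–Cb is foreign: the diatonic vi on degree 6 is Fm, whereas Fb comes from Ab minor. It is labeled bVI.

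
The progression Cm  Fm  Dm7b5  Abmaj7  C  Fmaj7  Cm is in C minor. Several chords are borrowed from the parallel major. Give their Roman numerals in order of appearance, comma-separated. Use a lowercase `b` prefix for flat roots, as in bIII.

I, IVmaj7

C minor has the diatonic set Cm, Ddim, Eb, Fm, G, Ab, Bb (with V from harmonic minor). Cm, Fm, Dm7b5 and Abmaj7 all belong to that set. C (C–E–G) is not: scale degree 1 in C minor carries Cm (i). In C major the chord on that degree is C, so here it functions as I, borrowed from the parallel major. Fmaj7 (F–A–C–E) is not: scale degree 4 in C minor carries Fm (iv). In C major the chord on that degree is Fmaj7, so here it functions as IVmaj7, borrowed from the parallel major.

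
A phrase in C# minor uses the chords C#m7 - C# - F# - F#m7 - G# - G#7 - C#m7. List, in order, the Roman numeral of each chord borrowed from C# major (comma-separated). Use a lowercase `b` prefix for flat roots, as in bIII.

C# minor has the diatonic set C#m, D#dim, E, F#m, G#, A, B (with V from harmonic minor). Of the given chords, C#m7, F#m7, G# and G#7 are diatonic. C# (C#–E#–G#) is not: scale degree 1 in C# minor carries C#m (i). In C# major the chord on that degree is C#, so here it functions as I, borrowed from the parallel major. F# (F#–A#–C#) doesn't fit — on degree 4 C# minor would have F#m (iv). F# is the degree-4 chord of C# major, so it is the borrowed IV.

I, IV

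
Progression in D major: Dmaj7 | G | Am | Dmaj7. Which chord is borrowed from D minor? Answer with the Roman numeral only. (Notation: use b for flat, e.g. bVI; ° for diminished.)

In D major the diatonic chords are D, Em, F#m, G, A, Bm, C#dim. Dmaj7 and G both belong to that set. Am (A–C–E) is not: scale degree 5 in D major carries A (V). In D minor the chord on that degree is Am, so here it functions as v, borrowed from the parallel minor.

v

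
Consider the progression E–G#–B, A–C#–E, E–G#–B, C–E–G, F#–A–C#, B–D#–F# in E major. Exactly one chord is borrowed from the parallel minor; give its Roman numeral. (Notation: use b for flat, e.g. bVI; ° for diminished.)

bVI

In E major the diatonic chords are E, F#m, G#m, A, B, C#m, D#dim. E–G#–B = E, A–C#–E = A, F#–A–C# = F#m and B–D#–F# = B all belong to that set. C–E–G is not: scale degree 6 in E major carries C#m (vi). In E minor the chord on that degree is C, so here it functions as bVI, borrowed from the parallel minor.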